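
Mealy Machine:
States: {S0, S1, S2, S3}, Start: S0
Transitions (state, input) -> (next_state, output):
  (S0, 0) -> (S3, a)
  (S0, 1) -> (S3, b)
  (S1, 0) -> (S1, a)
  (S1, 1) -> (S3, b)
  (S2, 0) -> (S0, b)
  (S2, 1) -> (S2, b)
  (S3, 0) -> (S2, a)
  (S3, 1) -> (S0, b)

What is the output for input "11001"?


Step-by-step:
  (S0, 1) -> (S3, b)
  (S3, 1) -> (S0, b)
  (S0, 0) -> (S3, a)
  (S3, 0) -> (S2, a)
  (S2, 1) -> (S2, b)

"bbaab"


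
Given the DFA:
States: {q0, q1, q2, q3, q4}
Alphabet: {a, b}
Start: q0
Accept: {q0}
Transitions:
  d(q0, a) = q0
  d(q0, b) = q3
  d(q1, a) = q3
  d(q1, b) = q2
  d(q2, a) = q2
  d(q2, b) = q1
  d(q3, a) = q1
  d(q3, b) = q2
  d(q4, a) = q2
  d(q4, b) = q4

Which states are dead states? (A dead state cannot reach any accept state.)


Forward reachability from each state:
  q0 -> reaches accept state q0 (live)
  q1 -> reaches {q1, q2, q3}, no accept state (dead)
  q2 -> reaches {q1, q2, q3}, no accept state (dead)
  q3 -> reaches {q1, q2, q3}, no accept state (dead)
  q4 -> reaches {q1, q2, q3, q4}, no accept state (dead)

{q1, q2, q3, q4}


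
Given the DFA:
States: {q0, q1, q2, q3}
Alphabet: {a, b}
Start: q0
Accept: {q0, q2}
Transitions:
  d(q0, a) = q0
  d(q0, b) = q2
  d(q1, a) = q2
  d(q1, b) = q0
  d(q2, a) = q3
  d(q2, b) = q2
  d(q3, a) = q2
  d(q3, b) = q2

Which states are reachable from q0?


BFS from q0:
  layer 0: {q0}
  layer 1: {q2}
  layer 2: {q3}

{q0, q2, q3}


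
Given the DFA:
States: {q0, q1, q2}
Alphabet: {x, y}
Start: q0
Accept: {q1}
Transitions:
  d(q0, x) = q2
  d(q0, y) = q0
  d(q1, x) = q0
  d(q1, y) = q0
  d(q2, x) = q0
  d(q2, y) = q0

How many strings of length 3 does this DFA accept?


Enumerating all length-3 strings:
  "xxx" -> q2 [reject]
  "xxy" -> q0 [reject]
  "xyx" -> q2 [reject]
  "xyy" -> q0 [reject]
  "yxx" -> q0 [reject]
  "yxy" -> q0 [reject]
  "yyx" -> q2 [reject]
  "yyy" -> q0 [reject]

0 out of 8


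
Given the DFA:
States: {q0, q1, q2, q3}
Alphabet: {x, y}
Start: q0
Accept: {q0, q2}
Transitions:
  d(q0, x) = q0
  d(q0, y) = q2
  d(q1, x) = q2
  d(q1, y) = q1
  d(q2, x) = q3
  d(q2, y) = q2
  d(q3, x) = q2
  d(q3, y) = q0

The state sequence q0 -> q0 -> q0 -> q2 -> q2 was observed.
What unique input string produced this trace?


Trace back each transition to find the symbol:
  q0 --[x]--> q0
  q0 --[x]--> q0
  q0 --[y]--> q2
  q2 --[y]--> q2

"xxyy"


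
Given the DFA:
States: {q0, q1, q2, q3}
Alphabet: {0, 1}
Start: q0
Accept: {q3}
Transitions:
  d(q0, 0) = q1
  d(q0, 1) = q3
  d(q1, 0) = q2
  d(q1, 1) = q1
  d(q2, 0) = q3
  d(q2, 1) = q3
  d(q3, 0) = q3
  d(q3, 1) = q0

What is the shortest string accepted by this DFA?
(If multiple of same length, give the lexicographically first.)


BFS by string length (lex-first path to each state shown):
  len 0: q0<-""
  len 1: q1<-"0", q3<-"1"
Found accept state at length 1.

"1"


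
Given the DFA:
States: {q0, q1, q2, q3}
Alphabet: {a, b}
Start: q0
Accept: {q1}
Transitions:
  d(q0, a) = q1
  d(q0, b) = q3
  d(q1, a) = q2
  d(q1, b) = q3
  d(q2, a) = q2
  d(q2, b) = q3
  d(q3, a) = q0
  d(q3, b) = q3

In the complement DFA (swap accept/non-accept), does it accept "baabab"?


Trace: q0 -> q3 -> q0 -> q1 -> q3 -> q0 -> q3
Final: q3
Original accept: {q1}
Complement: q3 is not in original accept

Yes, complement accepts (original rejects)


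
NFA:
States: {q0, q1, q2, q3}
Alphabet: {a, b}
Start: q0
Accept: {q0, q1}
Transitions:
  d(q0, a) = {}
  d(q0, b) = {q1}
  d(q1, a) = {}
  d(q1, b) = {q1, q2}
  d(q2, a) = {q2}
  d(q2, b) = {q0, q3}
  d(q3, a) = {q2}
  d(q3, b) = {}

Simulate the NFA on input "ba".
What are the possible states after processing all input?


Start: {q0}
  --b--> {q1}
  --a--> {}

{} (empty set, no valid transitions)


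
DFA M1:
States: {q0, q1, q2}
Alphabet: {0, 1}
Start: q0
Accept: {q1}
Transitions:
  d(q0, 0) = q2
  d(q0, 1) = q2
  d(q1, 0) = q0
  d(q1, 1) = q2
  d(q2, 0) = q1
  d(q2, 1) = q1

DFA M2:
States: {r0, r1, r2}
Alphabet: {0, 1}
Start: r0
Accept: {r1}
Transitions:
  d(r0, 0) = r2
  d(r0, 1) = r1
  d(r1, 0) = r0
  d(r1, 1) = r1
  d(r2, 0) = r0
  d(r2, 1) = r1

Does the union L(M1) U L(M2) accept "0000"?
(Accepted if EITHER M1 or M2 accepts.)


M1: final=q2 accepted=False
M2: final=r0 accepted=False

No, union rejects (neither accepts)


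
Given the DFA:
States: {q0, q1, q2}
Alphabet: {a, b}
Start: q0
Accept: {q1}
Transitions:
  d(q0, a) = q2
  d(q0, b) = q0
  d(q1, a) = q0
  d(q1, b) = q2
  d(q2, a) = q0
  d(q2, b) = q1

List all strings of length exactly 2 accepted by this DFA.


All strings of length 2: 4 total
Accepted: 1

"ab"


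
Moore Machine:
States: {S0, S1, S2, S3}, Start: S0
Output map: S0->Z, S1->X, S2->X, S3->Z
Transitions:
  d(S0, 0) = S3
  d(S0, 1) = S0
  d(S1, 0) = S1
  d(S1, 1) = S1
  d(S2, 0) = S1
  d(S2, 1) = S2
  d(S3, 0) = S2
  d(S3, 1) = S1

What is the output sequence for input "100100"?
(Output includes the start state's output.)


Start: S0 (output Z)
  --1--> S0 (output Z)
  --0--> S3 (output Z)
  --0--> S2 (output X)
  --1--> S2 (output X)
  --0--> S1 (output X)
  --0--> S1 (output X)

"ZZZXXXX"


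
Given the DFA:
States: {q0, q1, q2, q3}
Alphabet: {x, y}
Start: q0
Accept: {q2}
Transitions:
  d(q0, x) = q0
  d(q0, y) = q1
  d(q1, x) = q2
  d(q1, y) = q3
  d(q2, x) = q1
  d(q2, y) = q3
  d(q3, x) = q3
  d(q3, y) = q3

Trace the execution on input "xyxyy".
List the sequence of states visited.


Input: xyxyy
d(q0, x) = q0
d(q0, y) = q1
d(q1, x) = q2
d(q2, y) = q3
d(q3, y) = q3


q0 -> q0 -> q1 -> q2 -> q3 -> q3


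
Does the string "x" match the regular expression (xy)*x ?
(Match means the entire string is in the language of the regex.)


|string| = 1; first = 'x'; last = 'x'

Yes, "x" matches (xy)*x


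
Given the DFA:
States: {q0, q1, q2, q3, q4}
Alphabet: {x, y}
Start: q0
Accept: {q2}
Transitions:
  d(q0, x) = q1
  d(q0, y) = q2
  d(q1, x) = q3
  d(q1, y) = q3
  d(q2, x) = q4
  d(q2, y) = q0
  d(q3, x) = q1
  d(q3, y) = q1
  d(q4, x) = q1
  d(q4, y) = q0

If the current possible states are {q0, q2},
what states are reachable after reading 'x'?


Apply transition on 'x' from each current state:
  d(q0, x) = q1
  d(q2, x) = q4

{q1, q4}


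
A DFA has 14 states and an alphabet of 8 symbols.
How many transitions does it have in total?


Each state has exactly one transition per symbol.
14 * 8 = 112

112


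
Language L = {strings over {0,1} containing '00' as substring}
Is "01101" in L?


'00' does not occur

No, "01101" is not in L


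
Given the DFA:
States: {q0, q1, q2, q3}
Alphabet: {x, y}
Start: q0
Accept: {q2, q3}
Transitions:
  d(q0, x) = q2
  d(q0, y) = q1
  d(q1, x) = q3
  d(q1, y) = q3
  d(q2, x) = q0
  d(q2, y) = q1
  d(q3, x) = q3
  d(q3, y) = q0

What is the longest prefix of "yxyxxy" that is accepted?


Run the DFA, marking each prefix where the state is accepting:
  "" -> q0 [reject]
  "y" -> q1 [reject]
  "yx" -> q3 [accept]
  "yxy" -> q0 [reject]
  "yxyx" -> q2 [accept]
  "yxyxx" -> q0 [reject]
  "yxyxxy" -> q1 [reject]

"yxyx"


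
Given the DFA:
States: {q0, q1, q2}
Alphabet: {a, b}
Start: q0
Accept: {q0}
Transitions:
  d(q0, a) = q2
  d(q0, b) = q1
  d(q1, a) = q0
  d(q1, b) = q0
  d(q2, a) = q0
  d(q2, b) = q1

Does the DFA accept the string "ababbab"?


Trace: q0 -> q2 -> q1 -> q0 -> q1 -> q0 -> q2 -> q1
Final state: q1
Accept states: {q0}

No, rejected (final state q1 is not an accept state)


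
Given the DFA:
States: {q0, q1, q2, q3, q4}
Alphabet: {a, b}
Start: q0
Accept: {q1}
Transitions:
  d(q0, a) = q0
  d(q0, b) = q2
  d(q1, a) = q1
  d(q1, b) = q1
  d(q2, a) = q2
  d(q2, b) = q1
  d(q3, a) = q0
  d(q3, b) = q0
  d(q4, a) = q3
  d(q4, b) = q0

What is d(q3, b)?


Looking up transition d(q3, b)

q0


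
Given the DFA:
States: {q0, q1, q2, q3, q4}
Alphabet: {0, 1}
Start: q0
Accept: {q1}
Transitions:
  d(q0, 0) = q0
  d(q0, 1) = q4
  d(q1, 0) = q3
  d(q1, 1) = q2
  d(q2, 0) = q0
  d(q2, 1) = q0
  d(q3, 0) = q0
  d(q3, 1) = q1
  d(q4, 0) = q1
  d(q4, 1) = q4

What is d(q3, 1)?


Looking up transition d(q3, 1)

q1


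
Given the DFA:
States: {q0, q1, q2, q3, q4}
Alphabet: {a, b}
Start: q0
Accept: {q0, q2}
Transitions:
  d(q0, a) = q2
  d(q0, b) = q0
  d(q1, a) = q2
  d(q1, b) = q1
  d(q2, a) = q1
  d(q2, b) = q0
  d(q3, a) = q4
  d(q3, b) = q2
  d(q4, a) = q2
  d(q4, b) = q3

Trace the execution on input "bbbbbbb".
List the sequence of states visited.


Input: bbbbbbb
d(q0, b) = q0
d(q0, b) = q0
d(q0, b) = q0
d(q0, b) = q0
d(q0, b) = q0
d(q0, b) = q0
d(q0, b) = q0


q0 -> q0 -> q0 -> q0 -> q0 -> q0 -> q0 -> q0


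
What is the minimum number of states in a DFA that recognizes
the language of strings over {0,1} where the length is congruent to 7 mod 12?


States track (length) mod 12.
Need 12 states: one per remainder 0..11; accept = remainder 7.

12


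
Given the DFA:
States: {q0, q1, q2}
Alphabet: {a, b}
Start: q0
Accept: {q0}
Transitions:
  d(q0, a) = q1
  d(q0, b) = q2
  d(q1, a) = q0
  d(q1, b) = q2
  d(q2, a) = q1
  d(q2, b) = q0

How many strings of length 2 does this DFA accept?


Enumerating all length-2 strings:
  "aa" -> q0 [accept]
  "ab" -> q2 [reject]
  "ba" -> q1 [reject]
  "bb" -> q0 [accept]

2 out of 4


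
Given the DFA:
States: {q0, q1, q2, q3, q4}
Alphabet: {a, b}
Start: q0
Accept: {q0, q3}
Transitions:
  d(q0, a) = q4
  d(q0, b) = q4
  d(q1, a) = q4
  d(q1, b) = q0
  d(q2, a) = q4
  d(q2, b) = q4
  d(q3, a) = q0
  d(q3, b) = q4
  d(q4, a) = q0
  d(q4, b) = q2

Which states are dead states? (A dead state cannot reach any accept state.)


Forward reachability from each state:
  q0 -> reaches accept state q0 (live)
  q1 -> reaches accept state q0 (live)
  q2 -> reaches accept state q0 (live)
  q3 -> reaches accept state q0 (live)
  q4 -> reaches accept state q0 (live)

None (all states can reach an accept state)


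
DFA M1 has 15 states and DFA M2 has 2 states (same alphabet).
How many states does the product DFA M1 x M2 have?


Product construction pairs every M1 state with every M2 state.
15 * 2 = 30

30


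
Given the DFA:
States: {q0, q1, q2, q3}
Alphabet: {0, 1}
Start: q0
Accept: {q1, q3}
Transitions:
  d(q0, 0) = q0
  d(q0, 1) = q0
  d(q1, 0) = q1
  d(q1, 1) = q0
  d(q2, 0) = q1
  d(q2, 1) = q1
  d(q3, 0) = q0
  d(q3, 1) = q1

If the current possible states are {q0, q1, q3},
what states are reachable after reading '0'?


Apply transition on '0' from each current state:
  d(q0, 0) = q0
  d(q1, 0) = q1
  d(q3, 0) = q0

{q0, q1}


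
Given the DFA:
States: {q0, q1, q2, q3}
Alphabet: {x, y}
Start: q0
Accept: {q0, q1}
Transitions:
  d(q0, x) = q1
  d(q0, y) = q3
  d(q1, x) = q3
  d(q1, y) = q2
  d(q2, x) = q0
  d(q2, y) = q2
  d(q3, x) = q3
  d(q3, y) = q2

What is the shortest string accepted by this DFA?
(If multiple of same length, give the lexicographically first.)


BFS by string length (lex-first path to each state shown):
  len 0: q0<-""
Found accept state at length 0.

"" (empty string)


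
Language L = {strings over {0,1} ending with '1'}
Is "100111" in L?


last symbol = '1'

Yes, "100111" is in L


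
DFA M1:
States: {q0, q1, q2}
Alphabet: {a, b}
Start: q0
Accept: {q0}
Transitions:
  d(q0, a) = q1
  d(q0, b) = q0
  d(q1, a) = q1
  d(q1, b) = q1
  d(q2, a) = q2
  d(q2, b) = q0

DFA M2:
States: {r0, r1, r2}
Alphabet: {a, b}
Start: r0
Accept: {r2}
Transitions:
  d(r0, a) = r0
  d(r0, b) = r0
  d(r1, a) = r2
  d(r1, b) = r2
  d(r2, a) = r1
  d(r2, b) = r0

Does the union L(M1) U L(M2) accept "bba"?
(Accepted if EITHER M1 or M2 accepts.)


M1: final=q1 accepted=False
M2: final=r0 accepted=False

No, union rejects (neither accepts)


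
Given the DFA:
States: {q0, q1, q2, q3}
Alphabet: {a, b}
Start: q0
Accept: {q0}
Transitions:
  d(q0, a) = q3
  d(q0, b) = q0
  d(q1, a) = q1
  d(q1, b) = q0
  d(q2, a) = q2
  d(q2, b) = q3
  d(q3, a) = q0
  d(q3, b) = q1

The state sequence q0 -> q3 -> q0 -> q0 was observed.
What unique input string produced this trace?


Trace back each transition to find the symbol:
  q0 --[a]--> q3
  q3 --[a]--> q0
  q0 --[b]--> q0

"aab"


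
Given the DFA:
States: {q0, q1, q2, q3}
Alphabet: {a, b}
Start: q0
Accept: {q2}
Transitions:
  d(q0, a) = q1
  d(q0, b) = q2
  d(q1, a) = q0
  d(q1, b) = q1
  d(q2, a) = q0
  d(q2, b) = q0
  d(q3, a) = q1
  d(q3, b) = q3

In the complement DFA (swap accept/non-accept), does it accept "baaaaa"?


Trace: q0 -> q2 -> q0 -> q1 -> q0 -> q1 -> q0
Final: q0
Original accept: {q2}
Complement: q0 is not in original accept

Yes, complement accepts (original rejects)


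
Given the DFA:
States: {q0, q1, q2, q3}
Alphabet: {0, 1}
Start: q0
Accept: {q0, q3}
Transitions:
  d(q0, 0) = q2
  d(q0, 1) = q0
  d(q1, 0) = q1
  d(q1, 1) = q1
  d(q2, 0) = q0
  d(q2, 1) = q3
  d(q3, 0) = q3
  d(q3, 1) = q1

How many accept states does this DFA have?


Accept states listed: {q0, q3}
Counting: q0(1) q3(2)

2


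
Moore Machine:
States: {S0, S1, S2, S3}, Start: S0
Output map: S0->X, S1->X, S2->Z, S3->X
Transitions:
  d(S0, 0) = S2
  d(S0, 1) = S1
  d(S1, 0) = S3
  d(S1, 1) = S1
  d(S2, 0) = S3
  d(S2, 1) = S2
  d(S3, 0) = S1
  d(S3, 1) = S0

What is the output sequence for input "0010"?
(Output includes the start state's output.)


Start: S0 (output X)
  --0--> S2 (output Z)
  --0--> S3 (output X)
  --1--> S0 (output X)
  --0--> S2 (output Z)

"XZXXZ"


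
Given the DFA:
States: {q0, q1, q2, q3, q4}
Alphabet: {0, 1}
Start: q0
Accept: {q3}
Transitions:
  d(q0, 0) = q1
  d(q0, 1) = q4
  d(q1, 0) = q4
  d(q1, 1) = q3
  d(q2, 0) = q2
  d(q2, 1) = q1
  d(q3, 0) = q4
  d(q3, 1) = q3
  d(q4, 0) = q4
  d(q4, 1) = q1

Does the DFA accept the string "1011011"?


Trace: q0 -> q4 -> q4 -> q1 -> q3 -> q4 -> q1 -> q3
Final state: q3
Accept states: {q3}

Yes, accepted (final state q3 is an accept state)


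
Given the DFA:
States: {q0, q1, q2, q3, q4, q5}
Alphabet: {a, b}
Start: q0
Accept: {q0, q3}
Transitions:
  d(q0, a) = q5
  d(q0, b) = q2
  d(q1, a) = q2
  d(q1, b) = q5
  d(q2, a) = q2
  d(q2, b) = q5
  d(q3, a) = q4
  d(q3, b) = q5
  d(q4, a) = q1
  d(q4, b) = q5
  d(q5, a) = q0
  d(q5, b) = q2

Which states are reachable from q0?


BFS from q0:
  layer 0: {q0}
  layer 1: {q2, q5}

{q0, q2, q5}


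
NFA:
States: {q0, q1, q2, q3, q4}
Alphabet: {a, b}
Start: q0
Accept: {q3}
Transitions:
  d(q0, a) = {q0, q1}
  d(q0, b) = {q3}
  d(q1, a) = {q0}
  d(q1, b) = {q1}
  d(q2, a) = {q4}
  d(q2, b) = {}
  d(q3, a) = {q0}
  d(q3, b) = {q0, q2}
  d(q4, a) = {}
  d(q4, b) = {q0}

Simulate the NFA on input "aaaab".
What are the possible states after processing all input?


Start: {q0}
  --a--> {q0, q1}
  --a--> {q0, q1}
  --a--> {q0, q1}
  --a--> {q0, q1}
  --b--> {q1, q3}

{q1, q3}


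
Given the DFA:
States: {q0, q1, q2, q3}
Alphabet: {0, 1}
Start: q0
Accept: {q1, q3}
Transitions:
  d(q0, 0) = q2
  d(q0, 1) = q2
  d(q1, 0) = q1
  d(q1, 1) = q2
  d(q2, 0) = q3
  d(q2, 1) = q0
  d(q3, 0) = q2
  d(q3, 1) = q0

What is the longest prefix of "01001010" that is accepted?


Run the DFA, marking each prefix where the state is accepting:
  "" -> q0 [reject]
  "0" -> q2 [reject]
  "01" -> q0 [reject]
  "010" -> q2 [reject]
  "0100" -> q3 [accept]
  "01001" -> q0 [reject]
  "010010" -> q2 [reject]
  "0100101" -> q0 [reject]
  "01001010" -> q2 [reject]

"0100"


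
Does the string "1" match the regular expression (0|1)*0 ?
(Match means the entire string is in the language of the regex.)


|string| = 1; first = '1'; last = '1'

No, "1" does not match (0|1)*0


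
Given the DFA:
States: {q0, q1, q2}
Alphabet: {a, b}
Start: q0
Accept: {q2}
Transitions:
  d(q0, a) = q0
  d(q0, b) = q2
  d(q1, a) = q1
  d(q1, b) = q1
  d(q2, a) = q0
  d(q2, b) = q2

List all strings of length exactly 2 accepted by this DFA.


All strings of length 2: 4 total
Accepted: 2

"ab", "bb"


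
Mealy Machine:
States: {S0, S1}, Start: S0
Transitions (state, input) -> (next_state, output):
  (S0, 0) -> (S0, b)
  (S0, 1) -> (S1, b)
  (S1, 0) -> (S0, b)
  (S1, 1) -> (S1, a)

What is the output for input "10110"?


Step-by-step:
  (S0, 1) -> (S1, b)
  (S1, 0) -> (S0, b)
  (S0, 1) -> (S1, b)
  (S1, 1) -> (S1, a)
  (S1, 0) -> (S0, b)

"bbbab"


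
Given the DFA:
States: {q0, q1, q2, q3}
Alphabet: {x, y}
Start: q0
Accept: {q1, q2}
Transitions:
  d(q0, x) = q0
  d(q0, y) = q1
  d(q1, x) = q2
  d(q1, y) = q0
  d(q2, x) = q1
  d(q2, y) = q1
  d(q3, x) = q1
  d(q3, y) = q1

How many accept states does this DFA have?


Accept states listed: {q1, q2}
Counting: q1(1) q2(2)

2


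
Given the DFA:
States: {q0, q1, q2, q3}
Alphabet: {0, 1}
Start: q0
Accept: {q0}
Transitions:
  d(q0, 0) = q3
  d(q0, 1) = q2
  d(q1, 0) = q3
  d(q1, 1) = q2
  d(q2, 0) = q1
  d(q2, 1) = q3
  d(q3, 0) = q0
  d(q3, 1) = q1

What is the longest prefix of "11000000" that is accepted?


Run the DFA, marking each prefix where the state is accepting:
  "" -> q0 [accept]
  "1" -> q2 [reject]
  "11" -> q3 [reject]
  "110" -> q0 [accept]
  "1100" -> q3 [reject]
  "11000" -> q0 [accept]
  "110000" -> q3 [reject]
  "1100000" -> q0 [accept]
  "11000000" -> q3 [reject]

"1100000"


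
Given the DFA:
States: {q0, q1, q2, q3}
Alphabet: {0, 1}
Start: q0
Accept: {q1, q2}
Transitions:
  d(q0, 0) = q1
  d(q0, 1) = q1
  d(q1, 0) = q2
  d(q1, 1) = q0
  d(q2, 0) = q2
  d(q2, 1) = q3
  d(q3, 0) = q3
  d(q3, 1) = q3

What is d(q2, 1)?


Looking up transition d(q2, 1)

q3


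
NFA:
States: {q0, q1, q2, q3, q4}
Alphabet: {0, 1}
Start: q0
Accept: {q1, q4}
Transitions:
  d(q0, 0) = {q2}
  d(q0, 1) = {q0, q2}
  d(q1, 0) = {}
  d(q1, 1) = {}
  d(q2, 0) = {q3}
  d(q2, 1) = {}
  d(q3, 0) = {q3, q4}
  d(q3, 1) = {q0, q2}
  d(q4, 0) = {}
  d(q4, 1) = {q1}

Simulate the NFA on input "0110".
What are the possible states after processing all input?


Start: {q0}
  --0--> {q2}
  --1--> {}
  --1--> {}
  --0--> {}

{} (empty set, no valid transitions)


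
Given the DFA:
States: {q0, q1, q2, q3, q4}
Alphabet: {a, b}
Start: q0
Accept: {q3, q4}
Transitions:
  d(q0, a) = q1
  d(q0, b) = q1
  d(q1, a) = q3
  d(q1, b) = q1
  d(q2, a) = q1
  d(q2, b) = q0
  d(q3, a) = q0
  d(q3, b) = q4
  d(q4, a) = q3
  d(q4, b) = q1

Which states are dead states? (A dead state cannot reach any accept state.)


Forward reachability from each state:
  q0 -> reaches accept state q3 (live)
  q1 -> reaches accept state q3 (live)
  q2 -> reaches accept state q3 (live)
  q3 -> reaches accept state q3 (live)
  q4 -> reaches accept state q3 (live)

None (all states can reach an accept state)


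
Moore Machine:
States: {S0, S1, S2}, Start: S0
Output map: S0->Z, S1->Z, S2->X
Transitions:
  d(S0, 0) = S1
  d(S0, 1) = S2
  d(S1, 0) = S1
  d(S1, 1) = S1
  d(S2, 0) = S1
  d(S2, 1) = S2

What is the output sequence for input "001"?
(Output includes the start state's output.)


Start: S0 (output Z)
  --0--> S1 (output Z)
  --0--> S1 (output Z)
  --1--> S1 (output Z)

"ZZZZ"


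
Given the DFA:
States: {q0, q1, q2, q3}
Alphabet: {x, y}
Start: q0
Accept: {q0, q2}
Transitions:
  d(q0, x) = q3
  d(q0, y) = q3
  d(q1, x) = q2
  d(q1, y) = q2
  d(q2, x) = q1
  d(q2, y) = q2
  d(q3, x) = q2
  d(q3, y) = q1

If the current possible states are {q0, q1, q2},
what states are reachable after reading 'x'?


Apply transition on 'x' from each current state:
  d(q0, x) = q3
  d(q1, x) = q2
  d(q2, x) = q1

{q1, q2, q3}


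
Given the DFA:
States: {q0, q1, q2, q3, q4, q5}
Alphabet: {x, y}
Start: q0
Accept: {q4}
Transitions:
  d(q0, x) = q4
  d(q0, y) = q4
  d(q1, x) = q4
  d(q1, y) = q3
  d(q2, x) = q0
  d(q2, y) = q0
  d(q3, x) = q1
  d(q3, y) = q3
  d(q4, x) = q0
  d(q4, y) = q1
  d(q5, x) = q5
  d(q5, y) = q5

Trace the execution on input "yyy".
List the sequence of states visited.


Input: yyy
d(q0, y) = q4
d(q4, y) = q1
d(q1, y) = q3


q0 -> q4 -> q1 -> q3


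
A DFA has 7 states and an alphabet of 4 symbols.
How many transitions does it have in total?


Each state has exactly one transition per symbol.
7 * 4 = 28

28


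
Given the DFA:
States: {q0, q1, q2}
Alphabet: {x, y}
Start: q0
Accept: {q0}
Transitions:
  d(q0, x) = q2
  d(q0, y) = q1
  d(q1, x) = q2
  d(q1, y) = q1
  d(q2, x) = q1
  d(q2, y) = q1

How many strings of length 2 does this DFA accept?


Enumerating all length-2 strings:
  "xx" -> q1 [reject]
  "xy" -> q1 [reject]
  "yx" -> q2 [reject]
  "yy" -> q1 [reject]

0 out of 4


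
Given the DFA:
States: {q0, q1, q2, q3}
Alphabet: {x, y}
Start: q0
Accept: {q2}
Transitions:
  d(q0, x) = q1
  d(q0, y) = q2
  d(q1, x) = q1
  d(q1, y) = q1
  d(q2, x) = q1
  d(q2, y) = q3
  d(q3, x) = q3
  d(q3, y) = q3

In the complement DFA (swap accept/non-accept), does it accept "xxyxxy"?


Trace: q0 -> q1 -> q1 -> q1 -> q1 -> q1 -> q1
Final: q1
Original accept: {q2}
Complement: q1 is not in original accept

Yes, complement accepts (original rejects)


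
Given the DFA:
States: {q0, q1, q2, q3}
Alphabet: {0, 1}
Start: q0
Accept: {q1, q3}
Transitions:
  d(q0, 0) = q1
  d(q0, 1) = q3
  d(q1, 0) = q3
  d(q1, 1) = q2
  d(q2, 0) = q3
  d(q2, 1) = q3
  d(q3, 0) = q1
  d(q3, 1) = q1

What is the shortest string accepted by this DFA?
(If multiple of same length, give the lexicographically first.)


BFS by string length (lex-first path to each state shown):
  len 0: q0<-""
  len 1: q1<-"0", q3<-"1"
Found accept state at length 1.

"0"


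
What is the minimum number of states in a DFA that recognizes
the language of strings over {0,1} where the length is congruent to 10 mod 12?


States track (length) mod 12.
Need 12 states: one per remainder 0..11; accept = remainder 10.

12


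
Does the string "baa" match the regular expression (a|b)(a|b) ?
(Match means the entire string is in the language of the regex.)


|string| = 3; first = 'b'; last = 'a'

No, "baa" does not match (a|b)(a|b)


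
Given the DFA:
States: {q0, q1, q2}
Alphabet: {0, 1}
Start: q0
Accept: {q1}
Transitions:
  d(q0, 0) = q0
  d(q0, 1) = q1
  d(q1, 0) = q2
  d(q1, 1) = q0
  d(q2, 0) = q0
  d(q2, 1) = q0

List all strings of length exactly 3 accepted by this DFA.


All strings of length 3: 8 total
Accepted: 2

"001", "111"


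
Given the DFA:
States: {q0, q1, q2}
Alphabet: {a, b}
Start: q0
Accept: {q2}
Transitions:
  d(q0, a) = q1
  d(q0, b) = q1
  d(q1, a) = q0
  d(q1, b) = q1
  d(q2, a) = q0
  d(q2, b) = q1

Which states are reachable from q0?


BFS from q0:
  layer 0: {q0}
  layer 1: {q1}

{q0, q1}


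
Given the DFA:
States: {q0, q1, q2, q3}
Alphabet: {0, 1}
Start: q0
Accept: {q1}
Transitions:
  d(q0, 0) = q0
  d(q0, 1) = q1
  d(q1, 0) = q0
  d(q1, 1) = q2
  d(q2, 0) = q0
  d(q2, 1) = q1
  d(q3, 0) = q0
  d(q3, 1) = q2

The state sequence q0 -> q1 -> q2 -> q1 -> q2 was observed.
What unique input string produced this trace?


Trace back each transition to find the symbol:
  q0 --[1]--> q1
  q1 --[1]--> q2
  q2 --[1]--> q1
  q1 --[1]--> q2

"1111"


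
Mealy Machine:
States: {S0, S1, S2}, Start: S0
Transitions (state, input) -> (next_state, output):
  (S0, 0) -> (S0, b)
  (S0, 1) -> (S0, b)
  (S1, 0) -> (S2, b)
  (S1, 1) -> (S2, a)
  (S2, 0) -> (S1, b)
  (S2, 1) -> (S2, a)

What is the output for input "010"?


Step-by-step:
  (S0, 0) -> (S0, b)
  (S0, 1) -> (S0, b)
  (S0, 0) -> (S0, b)

"bbb"


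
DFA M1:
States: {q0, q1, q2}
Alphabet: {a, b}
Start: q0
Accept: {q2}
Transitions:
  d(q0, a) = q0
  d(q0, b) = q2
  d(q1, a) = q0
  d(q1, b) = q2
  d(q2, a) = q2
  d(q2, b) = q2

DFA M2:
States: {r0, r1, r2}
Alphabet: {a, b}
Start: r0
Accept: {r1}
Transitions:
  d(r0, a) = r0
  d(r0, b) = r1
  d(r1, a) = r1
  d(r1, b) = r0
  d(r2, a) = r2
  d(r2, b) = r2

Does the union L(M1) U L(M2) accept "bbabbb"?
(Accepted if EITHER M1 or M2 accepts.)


M1: final=q2 accepted=True
M2: final=r1 accepted=True

Yes, union accepts


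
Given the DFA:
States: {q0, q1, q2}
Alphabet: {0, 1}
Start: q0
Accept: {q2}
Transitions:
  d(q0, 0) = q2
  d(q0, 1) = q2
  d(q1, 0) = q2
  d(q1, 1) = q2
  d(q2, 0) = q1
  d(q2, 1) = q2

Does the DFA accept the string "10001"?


Trace: q0 -> q2 -> q1 -> q2 -> q1 -> q2
Final state: q2
Accept states: {q2}

Yes, accepted (final state q2 is an accept state)


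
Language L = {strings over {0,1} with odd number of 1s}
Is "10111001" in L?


count('1') = 5; 5 mod 2 = 1

Yes, "10111001" is in L


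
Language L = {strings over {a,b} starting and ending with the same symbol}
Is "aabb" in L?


first = 'a', last = 'b'

No, "aabb" is not in L


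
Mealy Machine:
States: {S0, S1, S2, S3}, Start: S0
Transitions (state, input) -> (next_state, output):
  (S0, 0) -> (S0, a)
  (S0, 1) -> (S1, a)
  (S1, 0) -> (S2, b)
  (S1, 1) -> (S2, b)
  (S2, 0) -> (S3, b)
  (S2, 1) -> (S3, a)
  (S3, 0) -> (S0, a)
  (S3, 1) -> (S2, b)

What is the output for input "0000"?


Step-by-step:
  (S0, 0) -> (S0, a)
  (S0, 0) -> (S0, a)
  (S0, 0) -> (S0, a)
  (S0, 0) -> (S0, a)

"aaaa"


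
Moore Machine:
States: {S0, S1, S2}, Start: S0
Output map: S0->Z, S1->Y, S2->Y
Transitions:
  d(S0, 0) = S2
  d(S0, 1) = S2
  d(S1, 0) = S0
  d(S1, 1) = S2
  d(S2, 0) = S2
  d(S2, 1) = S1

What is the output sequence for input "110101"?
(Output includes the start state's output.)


Start: S0 (output Z)
  --1--> S2 (output Y)
  --1--> S1 (output Y)
  --0--> S0 (output Z)
  --1--> S2 (output Y)
  --0--> S2 (output Y)
  --1--> S1 (output Y)

"ZYYZYYY"


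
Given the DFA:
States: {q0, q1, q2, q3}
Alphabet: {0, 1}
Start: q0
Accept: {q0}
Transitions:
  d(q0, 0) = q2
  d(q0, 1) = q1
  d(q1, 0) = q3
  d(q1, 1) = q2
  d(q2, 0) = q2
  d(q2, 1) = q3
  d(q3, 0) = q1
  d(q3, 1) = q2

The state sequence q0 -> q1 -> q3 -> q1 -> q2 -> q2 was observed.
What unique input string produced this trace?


Trace back each transition to find the symbol:
  q0 --[1]--> q1
  q1 --[0]--> q3
  q3 --[0]--> q1
  q1 --[1]--> q2
  q2 --[0]--> q2

"10010"


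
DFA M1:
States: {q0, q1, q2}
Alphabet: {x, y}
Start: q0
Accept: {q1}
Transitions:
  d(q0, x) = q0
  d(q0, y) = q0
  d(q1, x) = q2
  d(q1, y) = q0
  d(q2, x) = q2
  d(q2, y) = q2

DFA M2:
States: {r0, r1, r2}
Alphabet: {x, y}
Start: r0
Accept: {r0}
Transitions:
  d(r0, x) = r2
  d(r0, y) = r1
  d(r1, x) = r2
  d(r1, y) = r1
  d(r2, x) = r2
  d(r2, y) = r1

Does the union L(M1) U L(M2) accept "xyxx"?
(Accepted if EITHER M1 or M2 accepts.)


M1: final=q0 accepted=False
M2: final=r2 accepted=False

No, union rejects (neither accepts)


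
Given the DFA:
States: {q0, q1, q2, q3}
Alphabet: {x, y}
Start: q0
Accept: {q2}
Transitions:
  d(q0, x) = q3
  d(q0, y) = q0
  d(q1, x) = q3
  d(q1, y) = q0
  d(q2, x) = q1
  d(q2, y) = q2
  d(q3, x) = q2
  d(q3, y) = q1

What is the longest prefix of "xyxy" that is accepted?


Run the DFA, marking each prefix where the state is accepting:
  "" -> q0 [reject]
  "x" -> q3 [reject]
  "xy" -> q1 [reject]
  "xyx" -> q3 [reject]
  "xyxy" -> q1 [reject]

No prefix is accepted


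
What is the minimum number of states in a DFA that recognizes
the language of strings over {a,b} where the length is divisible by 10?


States track (length) mod 10.
Need 10 states: one per remainder 0..9; accept = remainder 0.

10


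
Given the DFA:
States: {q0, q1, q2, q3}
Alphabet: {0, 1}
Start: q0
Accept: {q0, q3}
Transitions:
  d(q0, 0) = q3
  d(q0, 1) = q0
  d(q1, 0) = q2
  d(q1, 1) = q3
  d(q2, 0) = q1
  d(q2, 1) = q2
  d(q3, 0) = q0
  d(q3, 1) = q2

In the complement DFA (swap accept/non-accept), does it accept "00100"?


Trace: q0 -> q3 -> q0 -> q0 -> q3 -> q0
Final: q0
Original accept: {q0, q3}
Complement: q0 is in original accept

No, complement rejects (original accepts)


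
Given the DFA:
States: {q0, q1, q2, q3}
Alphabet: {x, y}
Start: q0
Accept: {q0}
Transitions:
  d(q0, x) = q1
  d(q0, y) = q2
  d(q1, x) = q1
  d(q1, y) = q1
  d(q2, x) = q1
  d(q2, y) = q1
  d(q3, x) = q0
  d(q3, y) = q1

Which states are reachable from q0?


BFS from q0:
  layer 0: {q0}
  layer 1: {q1, q2}

{q0, q1, q2}


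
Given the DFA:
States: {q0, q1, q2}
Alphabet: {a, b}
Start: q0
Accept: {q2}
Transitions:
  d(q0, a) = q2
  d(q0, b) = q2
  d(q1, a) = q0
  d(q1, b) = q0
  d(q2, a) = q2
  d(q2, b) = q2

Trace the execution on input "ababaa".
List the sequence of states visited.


Input: ababaa
d(q0, a) = q2
d(q2, b) = q2
d(q2, a) = q2
d(q2, b) = q2
d(q2, a) = q2
d(q2, a) = q2


q0 -> q2 -> q2 -> q2 -> q2 -> q2 -> q2


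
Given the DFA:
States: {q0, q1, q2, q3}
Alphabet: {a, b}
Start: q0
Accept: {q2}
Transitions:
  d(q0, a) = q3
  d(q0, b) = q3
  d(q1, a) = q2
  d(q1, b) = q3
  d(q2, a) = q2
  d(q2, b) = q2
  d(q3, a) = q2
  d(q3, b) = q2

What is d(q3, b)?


Looking up transition d(q3, b)

q2


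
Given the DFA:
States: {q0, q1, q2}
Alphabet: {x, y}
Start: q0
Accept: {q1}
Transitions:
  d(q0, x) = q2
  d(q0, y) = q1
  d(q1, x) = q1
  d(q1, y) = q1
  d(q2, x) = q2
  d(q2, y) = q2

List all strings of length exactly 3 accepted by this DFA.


All strings of length 3: 8 total
Accepted: 4

"yxx", "yxy", "yyx", "yyy"


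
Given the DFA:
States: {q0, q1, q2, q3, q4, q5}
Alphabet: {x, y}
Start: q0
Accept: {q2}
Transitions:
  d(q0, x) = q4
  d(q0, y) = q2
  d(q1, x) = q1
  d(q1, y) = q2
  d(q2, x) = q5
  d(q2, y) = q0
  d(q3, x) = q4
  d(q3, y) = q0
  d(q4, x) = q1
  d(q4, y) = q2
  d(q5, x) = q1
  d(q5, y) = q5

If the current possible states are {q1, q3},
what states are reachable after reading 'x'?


Apply transition on 'x' from each current state:
  d(q1, x) = q1
  d(q3, x) = q4

{q1, q4}


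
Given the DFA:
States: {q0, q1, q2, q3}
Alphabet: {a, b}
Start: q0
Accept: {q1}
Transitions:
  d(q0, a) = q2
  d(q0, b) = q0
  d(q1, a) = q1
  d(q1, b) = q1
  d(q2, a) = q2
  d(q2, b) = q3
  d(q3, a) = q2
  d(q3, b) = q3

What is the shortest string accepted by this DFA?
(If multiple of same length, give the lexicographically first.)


BFS by string length (lex-first path to each state shown):
  len 0: q0<-""
  len 1: q0<-"b", q2<-"a"
  len 2: q0<-"bb", q2<-"aa", q3<-"ab"
  len 3: q0<-"bbb", q2<-"aaa", q3<-"aab"
  len 4: q0<-"bbbb", q2<-"aaaa", q3<-"aaab"
  len 5: q0<-"bbbbb", q2<-"aaaaa", q3<-"aaaab"
  len 6: q0<-"bbbbbb", q2<-"aaaaaa", q3<-"aaaaab"
  len 7: q0<-"bbbbbbb", q2<-"aaaaaaa", q3<-"aaaaaab"
  len 8: q0<-"bbbbbbbb", q2<-"aaaaaaaa", q3<-"aaaaaaab"

No string accepted (empty language)


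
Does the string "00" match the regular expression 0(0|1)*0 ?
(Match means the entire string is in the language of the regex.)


|string| = 2; first = '0'; last = '0'

Yes, "00" matches 0(0|1)*0


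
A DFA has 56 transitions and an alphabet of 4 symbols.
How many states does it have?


Each state has exactly one transition per symbol.
states = transitions / |alphabet| = 56 / 4 = 14

14


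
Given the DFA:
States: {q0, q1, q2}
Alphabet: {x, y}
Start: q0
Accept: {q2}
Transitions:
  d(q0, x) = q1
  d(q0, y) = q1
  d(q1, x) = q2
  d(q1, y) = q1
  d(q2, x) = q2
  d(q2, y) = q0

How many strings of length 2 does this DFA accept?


Enumerating all length-2 strings:
  "xx" -> q2 [accept]
  "xy" -> q1 [reject]
  "yx" -> q2 [accept]
  "yy" -> q1 [reject]

2 out of 4


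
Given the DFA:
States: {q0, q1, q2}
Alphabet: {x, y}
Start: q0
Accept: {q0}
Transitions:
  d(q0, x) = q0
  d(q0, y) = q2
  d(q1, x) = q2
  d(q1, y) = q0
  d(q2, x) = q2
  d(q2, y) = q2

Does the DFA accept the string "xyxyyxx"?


Trace: q0 -> q0 -> q2 -> q2 -> q2 -> q2 -> q2 -> q2
Final state: q2
Accept states: {q0}

No, rejected (final state q2 is not an accept state)


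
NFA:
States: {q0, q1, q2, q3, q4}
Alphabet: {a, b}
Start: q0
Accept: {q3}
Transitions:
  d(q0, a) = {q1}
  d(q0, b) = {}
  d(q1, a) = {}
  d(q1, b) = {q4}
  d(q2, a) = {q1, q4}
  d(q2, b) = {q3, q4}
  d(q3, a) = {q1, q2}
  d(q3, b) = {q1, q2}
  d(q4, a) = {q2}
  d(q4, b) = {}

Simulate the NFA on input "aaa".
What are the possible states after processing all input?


Start: {q0}
  --a--> {q1}
  --a--> {}
  --a--> {}

{} (empty set, no valid transitions)


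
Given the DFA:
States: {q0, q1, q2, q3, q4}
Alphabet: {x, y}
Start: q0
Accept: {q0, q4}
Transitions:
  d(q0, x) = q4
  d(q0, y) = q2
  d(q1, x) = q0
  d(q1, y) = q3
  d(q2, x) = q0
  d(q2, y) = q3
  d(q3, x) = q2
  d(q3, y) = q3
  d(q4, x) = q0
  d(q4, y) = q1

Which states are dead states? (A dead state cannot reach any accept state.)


Forward reachability from each state:
  q0 -> reaches accept state q0 (live)
  q1 -> reaches accept state q0 (live)
  q2 -> reaches accept state q0 (live)
  q3 -> reaches accept state q0 (live)
  q4 -> reaches accept state q0 (live)

None (all states can reach an accept state)


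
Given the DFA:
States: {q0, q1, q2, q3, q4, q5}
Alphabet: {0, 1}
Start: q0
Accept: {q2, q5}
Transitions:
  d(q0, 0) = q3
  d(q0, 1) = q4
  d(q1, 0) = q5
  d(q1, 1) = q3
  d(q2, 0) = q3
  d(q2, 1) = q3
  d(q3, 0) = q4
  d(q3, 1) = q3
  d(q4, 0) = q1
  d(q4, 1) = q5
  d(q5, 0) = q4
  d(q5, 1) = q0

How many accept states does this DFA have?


Accept states listed: {q2, q5}
Counting: q2(1) q5(2)

2


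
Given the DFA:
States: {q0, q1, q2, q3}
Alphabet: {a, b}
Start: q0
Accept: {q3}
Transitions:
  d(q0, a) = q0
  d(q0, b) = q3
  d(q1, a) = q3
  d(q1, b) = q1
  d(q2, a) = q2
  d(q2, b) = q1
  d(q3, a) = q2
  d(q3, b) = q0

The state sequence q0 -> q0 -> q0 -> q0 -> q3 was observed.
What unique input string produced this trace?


Trace back each transition to find the symbol:
  q0 --[a]--> q0
  q0 --[a]--> q0
  q0 --[a]--> q0
  q0 --[b]--> q3

"aaab"


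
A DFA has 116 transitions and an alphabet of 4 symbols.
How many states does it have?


Each state has exactly one transition per symbol.
states = transitions / |alphabet| = 116 / 4 = 29

29


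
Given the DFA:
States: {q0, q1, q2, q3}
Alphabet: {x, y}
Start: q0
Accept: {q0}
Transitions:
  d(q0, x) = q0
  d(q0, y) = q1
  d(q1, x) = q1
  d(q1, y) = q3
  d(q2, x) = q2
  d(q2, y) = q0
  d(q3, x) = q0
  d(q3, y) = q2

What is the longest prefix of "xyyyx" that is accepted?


Run the DFA, marking each prefix where the state is accepting:
  "" -> q0 [accept]
  "x" -> q0 [accept]
  "xy" -> q1 [reject]
  "xyy" -> q3 [reject]
  "xyyy" -> q2 [reject]
  "xyyyx" -> q2 [reject]

"x"


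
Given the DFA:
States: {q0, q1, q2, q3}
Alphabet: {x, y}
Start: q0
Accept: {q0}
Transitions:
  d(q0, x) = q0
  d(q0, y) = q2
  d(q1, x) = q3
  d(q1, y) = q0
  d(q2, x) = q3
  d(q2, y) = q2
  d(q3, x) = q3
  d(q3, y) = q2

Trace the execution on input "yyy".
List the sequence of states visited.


Input: yyy
d(q0, y) = q2
d(q2, y) = q2
d(q2, y) = q2


q0 -> q2 -> q2 -> q2


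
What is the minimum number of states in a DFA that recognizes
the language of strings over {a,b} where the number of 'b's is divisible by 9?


States track (count of 'b') mod 9.
Need 9 states: one per remainder 0..8; accept = remainder 0.

9


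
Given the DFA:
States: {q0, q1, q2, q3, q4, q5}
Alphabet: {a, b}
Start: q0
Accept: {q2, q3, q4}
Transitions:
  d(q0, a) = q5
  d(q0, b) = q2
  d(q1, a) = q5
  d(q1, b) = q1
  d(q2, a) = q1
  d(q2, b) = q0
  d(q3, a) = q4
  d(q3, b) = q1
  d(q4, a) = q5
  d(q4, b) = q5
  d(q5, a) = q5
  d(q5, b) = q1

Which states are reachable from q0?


BFS from q0:
  layer 0: {q0}
  layer 1: {q2, q5}
  layer 2: {q1}

{q0, q1, q2, q5}


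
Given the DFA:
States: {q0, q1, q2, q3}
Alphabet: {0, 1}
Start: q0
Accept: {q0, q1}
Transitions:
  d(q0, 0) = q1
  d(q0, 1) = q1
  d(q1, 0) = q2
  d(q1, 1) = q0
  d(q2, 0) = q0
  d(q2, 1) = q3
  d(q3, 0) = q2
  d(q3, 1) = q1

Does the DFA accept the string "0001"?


Trace: q0 -> q1 -> q2 -> q0 -> q1
Final state: q1
Accept states: {q0, q1}

Yes, accepted (final state q1 is an accept state)


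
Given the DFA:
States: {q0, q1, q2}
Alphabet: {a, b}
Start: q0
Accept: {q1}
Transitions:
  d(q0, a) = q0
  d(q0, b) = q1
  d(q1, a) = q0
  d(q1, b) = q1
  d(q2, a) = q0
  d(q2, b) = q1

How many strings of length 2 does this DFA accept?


Enumerating all length-2 strings:
  "aa" -> q0 [reject]
  "ab" -> q1 [accept]
  "ba" -> q0 [reject]
  "bb" -> q1 [accept]

2 out of 4


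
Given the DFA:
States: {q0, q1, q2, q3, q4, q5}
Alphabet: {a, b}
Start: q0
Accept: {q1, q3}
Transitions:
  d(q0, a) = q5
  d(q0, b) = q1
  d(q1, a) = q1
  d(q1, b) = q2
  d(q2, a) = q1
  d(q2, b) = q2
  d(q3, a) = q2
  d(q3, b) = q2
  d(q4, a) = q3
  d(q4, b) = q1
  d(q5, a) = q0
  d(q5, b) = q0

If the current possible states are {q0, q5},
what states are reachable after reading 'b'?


Apply transition on 'b' from each current state:
  d(q0, b) = q1
  d(q5, b) = q0

{q0, q1}


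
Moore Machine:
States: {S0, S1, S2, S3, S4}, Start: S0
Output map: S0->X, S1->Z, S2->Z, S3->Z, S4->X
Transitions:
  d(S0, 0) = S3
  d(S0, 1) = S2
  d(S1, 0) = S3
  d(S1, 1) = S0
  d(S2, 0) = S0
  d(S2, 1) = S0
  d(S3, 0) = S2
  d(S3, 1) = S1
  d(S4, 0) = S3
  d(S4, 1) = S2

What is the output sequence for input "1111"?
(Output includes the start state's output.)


Start: S0 (output X)
  --1--> S2 (output Z)
  --1--> S0 (output X)
  --1--> S2 (output Z)
  --1--> S0 (output X)

"XZXZX"


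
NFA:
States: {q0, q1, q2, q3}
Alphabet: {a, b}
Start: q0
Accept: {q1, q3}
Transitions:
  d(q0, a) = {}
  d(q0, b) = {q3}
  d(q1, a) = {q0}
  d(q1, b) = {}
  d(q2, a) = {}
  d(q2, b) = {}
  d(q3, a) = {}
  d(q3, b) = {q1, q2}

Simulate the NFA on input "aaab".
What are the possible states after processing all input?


Start: {q0}
  --a--> {}
  --a--> {}
  --a--> {}
  --b--> {}

{} (empty set, no valid transitions)


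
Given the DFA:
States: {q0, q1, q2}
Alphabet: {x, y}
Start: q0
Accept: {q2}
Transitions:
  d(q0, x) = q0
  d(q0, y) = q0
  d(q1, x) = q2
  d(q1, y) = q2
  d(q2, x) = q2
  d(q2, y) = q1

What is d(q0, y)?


Looking up transition d(q0, y)

q0


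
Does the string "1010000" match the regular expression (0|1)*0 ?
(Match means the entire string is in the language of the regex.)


|string| = 7; first = '1'; last = '0'

Yes, "1010000" matches (0|1)*0


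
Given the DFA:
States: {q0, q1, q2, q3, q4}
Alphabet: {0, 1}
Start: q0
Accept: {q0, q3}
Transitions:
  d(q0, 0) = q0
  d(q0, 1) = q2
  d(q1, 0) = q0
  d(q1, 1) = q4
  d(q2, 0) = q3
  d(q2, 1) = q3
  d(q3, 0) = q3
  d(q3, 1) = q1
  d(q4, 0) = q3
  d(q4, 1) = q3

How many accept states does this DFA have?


Accept states listed: {q0, q3}
Counting: q0(1) q3(2)

2


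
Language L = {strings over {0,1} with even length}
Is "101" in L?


length = 3; 3 mod 2 = 1

No, "101" is not in L


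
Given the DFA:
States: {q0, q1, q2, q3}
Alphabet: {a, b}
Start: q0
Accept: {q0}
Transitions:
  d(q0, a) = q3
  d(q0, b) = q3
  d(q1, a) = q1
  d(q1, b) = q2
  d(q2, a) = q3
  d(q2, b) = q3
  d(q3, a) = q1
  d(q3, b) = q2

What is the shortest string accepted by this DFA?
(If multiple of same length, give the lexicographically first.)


BFS by string length (lex-first path to each state shown):
  len 0: q0<-""
Found accept state at length 0.

"" (empty string)


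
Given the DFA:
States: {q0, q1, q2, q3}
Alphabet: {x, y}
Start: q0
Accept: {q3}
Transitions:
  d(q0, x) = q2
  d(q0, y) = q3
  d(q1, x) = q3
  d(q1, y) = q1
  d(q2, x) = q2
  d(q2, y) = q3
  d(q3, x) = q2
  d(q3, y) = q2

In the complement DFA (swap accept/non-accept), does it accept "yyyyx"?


Trace: q0 -> q3 -> q2 -> q3 -> q2 -> q2
Final: q2
Original accept: {q3}
Complement: q2 is not in original accept

Yes, complement accepts (original rejects)


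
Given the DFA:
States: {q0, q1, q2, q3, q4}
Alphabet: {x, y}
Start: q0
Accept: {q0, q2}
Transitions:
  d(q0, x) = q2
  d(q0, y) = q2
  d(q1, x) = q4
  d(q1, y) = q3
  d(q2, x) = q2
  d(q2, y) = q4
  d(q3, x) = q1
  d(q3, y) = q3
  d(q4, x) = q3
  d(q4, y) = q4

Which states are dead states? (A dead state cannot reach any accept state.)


Forward reachability from each state:
  q0 -> reaches accept state q0 (live)
  q1 -> reaches {q1, q3, q4}, no accept state (dead)
  q2 -> reaches accept state q2 (live)
  q3 -> reaches {q1, q3, q4}, no accept state (dead)
  q4 -> reaches {q1, q3, q4}, no accept state (dead)

{q1, q3, q4}


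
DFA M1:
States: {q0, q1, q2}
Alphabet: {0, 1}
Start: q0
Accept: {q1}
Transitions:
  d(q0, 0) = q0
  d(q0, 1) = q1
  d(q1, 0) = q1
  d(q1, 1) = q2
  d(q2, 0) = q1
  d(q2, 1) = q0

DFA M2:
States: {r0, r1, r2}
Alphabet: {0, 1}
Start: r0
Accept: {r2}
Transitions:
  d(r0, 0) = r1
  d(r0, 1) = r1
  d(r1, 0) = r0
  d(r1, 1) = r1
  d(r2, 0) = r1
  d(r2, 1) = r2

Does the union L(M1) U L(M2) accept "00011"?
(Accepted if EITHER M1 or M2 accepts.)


M1: final=q2 accepted=False
M2: final=r1 accepted=False

No, union rejects (neither accepts)
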